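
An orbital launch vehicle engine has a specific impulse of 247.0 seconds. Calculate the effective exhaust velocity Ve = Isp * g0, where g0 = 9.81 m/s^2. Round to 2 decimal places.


Step 1: Ve = Isp * g0 = 247.0 * 9.81
Step 2: Ve = 2423.07 m/s

2423.07


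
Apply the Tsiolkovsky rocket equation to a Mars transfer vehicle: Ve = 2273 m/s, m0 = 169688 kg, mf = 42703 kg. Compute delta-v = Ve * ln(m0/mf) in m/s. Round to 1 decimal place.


Step 1: Mass ratio m0/mf = 169688 / 42703 = 3.973679
Step 2: ln(3.973679) = 1.379692
Step 3: delta-v = 2273 * 1.379692 = 3136.0 m/s

3136.0


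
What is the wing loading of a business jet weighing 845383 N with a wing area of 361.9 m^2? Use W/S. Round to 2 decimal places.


Step 1: Wing loading = W / S = 845383 / 361.9
Step 2: Wing loading = 2335.96 N/m^2

2335.96


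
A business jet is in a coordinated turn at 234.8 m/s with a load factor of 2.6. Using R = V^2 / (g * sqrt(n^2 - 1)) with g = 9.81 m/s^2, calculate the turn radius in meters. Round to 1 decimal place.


Step 1: V^2 = 234.8^2 = 55131.04
Step 2: n^2 - 1 = 2.6^2 - 1 = 5.76
Step 3: sqrt(5.76) = 2.4
Step 4: R = 55131.04 / (9.81 * 2.4) = 2341.6 m

2341.6


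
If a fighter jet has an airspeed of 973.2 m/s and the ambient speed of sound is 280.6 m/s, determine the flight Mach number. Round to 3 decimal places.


Step 1: M = V / a = 973.2 / 280.6
Step 2: M = 3.468

3.468


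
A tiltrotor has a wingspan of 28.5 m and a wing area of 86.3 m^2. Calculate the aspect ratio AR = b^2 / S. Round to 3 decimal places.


Step 1: b^2 = 28.5^2 = 812.25
Step 2: AR = 812.25 / 86.3 = 9.412

9.412


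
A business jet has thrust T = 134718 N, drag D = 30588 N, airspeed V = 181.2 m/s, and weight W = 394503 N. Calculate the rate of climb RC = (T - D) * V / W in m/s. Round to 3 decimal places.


Step 1: Excess thrust = T - D = 134718 - 30588 = 104130 N
Step 2: Excess power = 104130 * 181.2 = 18868356.0 W
Step 3: RC = 18868356.0 / 394503 = 47.828 m/s

47.828


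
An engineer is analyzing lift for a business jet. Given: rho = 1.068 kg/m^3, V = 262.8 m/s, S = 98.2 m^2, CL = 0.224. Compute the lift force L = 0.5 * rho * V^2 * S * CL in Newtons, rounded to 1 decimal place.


Step 1: Calculate dynamic pressure q = 0.5 * 1.068 * 262.8^2 = 0.5 * 1.068 * 69063.84 = 36880.0906 Pa
Step 2: Multiply by wing area and lift coefficient: L = 36880.0906 * 98.2 * 0.224
Step 3: L = 3621624.893 * 0.224 = 811244.0 N

811244.0


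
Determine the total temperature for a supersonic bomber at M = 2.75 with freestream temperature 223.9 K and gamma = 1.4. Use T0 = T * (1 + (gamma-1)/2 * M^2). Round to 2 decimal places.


Step 1: (gamma-1)/2 = 0.2
Step 2: M^2 = 7.5625
Step 3: 1 + 0.2 * 7.5625 = 2.5125
Step 4: T0 = 223.9 * 2.5125 = 562.55 K

562.55


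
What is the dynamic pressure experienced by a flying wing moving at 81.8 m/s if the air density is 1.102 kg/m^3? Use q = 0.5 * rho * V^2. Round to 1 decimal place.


Step 1: V^2 = 81.8^2 = 6691.24
Step 2: q = 0.5 * 1.102 * 6691.24
Step 3: q = 3686.9 Pa

3686.9


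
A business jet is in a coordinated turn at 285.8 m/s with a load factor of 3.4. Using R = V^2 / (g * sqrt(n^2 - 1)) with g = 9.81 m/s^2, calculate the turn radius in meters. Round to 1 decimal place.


Step 1: V^2 = 285.8^2 = 81681.64
Step 2: n^2 - 1 = 3.4^2 - 1 = 10.56
Step 3: sqrt(10.56) = 3.249615
Step 4: R = 81681.64 / (9.81 * 3.249615) = 2562.3 m

2562.3


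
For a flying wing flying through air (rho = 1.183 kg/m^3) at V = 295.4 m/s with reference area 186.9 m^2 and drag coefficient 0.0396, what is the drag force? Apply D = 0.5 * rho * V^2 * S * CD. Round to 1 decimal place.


Step 1: Dynamic pressure q = 0.5 * 1.183 * 295.4^2 = 51614.9761 Pa
Step 2: Drag D = q * S * CD = 51614.9761 * 186.9 * 0.0396
Step 3: D = 382014.8 N

382014.8


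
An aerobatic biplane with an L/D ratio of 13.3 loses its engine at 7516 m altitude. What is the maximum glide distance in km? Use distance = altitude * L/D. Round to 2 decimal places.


Step 1: Glide distance = altitude * L/D = 7516 * 13.3 = 99962.8 m
Step 2: Convert to km: 99962.8 / 1000 = 99.96 km

99.96


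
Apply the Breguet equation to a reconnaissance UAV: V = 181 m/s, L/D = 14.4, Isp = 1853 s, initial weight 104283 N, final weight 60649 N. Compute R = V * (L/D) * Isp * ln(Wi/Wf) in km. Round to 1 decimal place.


Step 1: Coefficient = V * (L/D) * Isp = 181 * 14.4 * 1853 = 4829659.2 m
Step 2: Wi/Wf = 104283 / 60649 = 1.719451
Step 3: ln(1.719451) = 0.542005
Step 4: R = 4829659.2 * 0.542005 = 2617700.4 m = 2617.7 km

2617.7


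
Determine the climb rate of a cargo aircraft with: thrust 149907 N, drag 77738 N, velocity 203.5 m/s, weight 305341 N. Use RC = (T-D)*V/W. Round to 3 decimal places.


Step 1: Excess thrust = T - D = 149907 - 77738 = 72169 N
Step 2: Excess power = 72169 * 203.5 = 14686391.5 W
Step 3: RC = 14686391.5 / 305341 = 48.098 m/s

48.098


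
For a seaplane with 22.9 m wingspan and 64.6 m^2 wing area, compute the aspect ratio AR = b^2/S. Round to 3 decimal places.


Step 1: b^2 = 22.9^2 = 524.41
Step 2: AR = 524.41 / 64.6 = 8.118

8.118


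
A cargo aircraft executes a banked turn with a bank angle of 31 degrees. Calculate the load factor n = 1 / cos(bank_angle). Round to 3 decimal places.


Step 1: Convert 31 degrees to radians = 0.541052
Step 2: cos(31 deg) = 0.857167
Step 3: n = 1 / 0.857167 = 1.167

1.167


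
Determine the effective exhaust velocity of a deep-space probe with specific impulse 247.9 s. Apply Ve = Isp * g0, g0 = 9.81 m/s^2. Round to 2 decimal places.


Step 1: Ve = Isp * g0 = 247.9 * 9.81
Step 2: Ve = 2431.90 m/s

2431.90


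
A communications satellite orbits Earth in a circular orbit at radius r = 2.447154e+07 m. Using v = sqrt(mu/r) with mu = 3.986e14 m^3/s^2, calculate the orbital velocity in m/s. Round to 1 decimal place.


Step 1: mu / r = 3.986e14 / 2.447154e+07 = 16288308.7865
Step 2: v = sqrt(16288308.7865) = 4035.9 m/s

4035.9


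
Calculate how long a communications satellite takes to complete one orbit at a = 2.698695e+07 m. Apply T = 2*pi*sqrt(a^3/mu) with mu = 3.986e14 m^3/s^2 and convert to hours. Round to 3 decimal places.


Step 1: a^3 / mu = 1.965447e+22 / 3.986e14 = 4.930876e+07
Step 2: sqrt(4.930876e+07) = 7022.02 s
Step 3: T = 2*pi * 7022.02 = 44120.65 s
Step 4: T in hours = 44120.65 / 3600 = 12.256 hours

12.256


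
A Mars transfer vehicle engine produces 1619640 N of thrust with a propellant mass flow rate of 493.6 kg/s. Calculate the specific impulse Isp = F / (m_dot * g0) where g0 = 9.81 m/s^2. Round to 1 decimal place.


Step 1: m_dot * g0 = 493.6 * 9.81 = 4842.22
Step 2: Isp = 1619640 / 4842.22 = 334.5 s

334.5


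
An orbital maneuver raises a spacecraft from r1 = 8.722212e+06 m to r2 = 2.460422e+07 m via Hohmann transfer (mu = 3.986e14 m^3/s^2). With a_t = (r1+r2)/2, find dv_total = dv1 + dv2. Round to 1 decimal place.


Step 1: Transfer semi-major axis a_t = (8.722212e+06 + 2.460422e+07) / 2 = 1.666322e+07 m
Step 2: v1 (circular at r1) = sqrt(mu/r1) = 6760.13 m/s
Step 3: v_t1 = sqrt(mu*(2/r1 - 1/a_t)) = 8214.49 m/s
Step 4: dv1 = |8214.49 - 6760.13| = 1454.36 m/s
Step 5: v2 (circular at r2) = 4024.98 m/s, v_t2 = 2912.04 m/s
Step 6: dv2 = |4024.98 - 2912.04| = 1112.94 m/s
Step 7: Total delta-v = 1454.36 + 1112.94 = 2567.3 m/s

2567.3


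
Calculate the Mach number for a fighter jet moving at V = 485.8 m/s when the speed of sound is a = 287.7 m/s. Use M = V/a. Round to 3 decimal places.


Step 1: M = V / a = 485.8 / 287.7
Step 2: M = 1.689

1.689


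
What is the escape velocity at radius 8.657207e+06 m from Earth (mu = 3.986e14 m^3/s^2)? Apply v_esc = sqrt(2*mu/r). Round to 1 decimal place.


Step 1: 2*mu/r = 2 * 3.986e14 / 8.657207e+06 = 92085126.3
Step 2: v_esc = sqrt(92085126.3) = 9596.1 m/s

9596.1


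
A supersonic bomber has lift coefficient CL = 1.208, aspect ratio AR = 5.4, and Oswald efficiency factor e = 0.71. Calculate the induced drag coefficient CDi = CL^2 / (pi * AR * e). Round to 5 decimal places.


Step 1: CL^2 = 1.208^2 = 1.459264
Step 2: pi * AR * e = 3.14159 * 5.4 * 0.71 = 12.044866
Step 3: CDi = 1.459264 / 12.044866 = 0.12115

0.12115


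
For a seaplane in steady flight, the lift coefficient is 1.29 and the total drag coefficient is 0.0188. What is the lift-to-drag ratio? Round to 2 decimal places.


Step 1: L/D = CL / CD = 1.29 / 0.0188
Step 2: L/D = 68.62

68.62


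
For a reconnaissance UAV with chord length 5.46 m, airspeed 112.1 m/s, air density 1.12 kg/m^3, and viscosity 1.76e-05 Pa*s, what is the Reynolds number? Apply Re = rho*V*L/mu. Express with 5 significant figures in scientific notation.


Step 1: Numerator = rho * V * L = 1.12 * 112.1 * 5.46 = 685.51392
Step 2: Re = 685.51392 / 1.76e-05
Step 3: Re = 3.8950e+07

3.8950e+07


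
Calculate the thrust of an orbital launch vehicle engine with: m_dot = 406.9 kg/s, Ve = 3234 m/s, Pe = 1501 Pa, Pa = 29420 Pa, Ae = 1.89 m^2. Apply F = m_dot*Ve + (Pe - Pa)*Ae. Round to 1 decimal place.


Step 1: Momentum thrust = m_dot * Ve = 406.9 * 3234 = 1315914.6 N
Step 2: Pressure thrust = (Pe - Pa) * Ae = (1501 - 29420) * 1.89 = -52766.91 N
Step 3: Total thrust F = 1315914.6 + -52766.91 = 1263147.7 N

1263147.7


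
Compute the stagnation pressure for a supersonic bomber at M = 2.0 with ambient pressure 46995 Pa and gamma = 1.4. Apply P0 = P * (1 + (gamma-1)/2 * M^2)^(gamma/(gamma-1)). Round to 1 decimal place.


Step 1: (gamma-1)/2 * M^2 = 0.2 * 4.0 = 0.8
Step 2: 1 + 0.8 = 1.8
Step 3: Exponent gamma/(gamma-1) = 3.5
Step 4: P0 = 46995 * 1.8^3.5 = 367710.0 Pa

367710.0


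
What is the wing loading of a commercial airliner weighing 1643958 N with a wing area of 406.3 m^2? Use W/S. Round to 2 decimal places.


Step 1: Wing loading = W / S = 1643958 / 406.3
Step 2: Wing loading = 4046.17 N/m^2

4046.17


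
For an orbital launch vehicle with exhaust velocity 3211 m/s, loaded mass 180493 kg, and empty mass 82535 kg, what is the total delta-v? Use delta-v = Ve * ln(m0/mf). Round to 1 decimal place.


Step 1: Mass ratio m0/mf = 180493 / 82535 = 2.186866
Step 2: ln(2.186866) = 0.78247
Step 3: delta-v = 3211 * 0.78247 = 2512.5 m/s

2512.5


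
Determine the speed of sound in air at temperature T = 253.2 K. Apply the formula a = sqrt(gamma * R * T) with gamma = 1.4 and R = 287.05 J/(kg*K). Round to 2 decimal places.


Step 1: gamma * R * T = 1.4 * 287.05 * 253.2 = 101753.484
Step 2: a = sqrt(101753.484) = 318.99 m/s

318.99


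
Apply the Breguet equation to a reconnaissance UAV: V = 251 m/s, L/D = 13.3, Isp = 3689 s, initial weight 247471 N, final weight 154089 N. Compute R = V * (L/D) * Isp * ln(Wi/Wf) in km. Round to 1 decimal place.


Step 1: Coefficient = V * (L/D) * Isp = 251 * 13.3 * 3689 = 12314988.7 m
Step 2: Wi/Wf = 247471 / 154089 = 1.606026
Step 3: ln(1.606026) = 0.473763
Step 4: R = 12314988.7 * 0.473763 = 5834386.6 m = 5834.4 km

5834.4


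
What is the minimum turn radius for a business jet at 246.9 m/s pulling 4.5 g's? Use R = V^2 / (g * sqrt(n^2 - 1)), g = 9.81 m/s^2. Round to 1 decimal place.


Step 1: V^2 = 246.9^2 = 60959.61
Step 2: n^2 - 1 = 4.5^2 - 1 = 19.25
Step 3: sqrt(19.25) = 4.387482
Step 4: R = 60959.61 / (9.81 * 4.387482) = 1416.3 m

1416.3


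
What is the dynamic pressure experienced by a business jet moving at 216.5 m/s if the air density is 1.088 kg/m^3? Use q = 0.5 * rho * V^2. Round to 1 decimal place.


Step 1: V^2 = 216.5^2 = 46872.25
Step 2: q = 0.5 * 1.088 * 46872.25
Step 3: q = 25498.5 Pa

25498.5


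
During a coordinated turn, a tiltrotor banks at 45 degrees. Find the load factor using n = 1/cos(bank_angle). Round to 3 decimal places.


Step 1: Convert 45 degrees to radians = 0.785398
Step 2: cos(45 deg) = 0.707107
Step 3: n = 1 / 0.707107 = 1.414

1.414


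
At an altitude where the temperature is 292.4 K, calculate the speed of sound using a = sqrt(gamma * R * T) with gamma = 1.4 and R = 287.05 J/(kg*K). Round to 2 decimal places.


Step 1: gamma * R * T = 1.4 * 287.05 * 292.4 = 117506.788
Step 2: a = sqrt(117506.788) = 342.79 m/s

342.79


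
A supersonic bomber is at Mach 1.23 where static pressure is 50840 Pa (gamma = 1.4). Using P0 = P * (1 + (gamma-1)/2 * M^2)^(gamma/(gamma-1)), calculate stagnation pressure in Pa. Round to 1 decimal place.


Step 1: (gamma-1)/2 * M^2 = 0.2 * 1.5129 = 0.30258
Step 2: 1 + 0.30258 = 1.30258
Step 3: Exponent gamma/(gamma-1) = 3.5
Step 4: P0 = 50840 * 1.30258^3.5 = 128239.2 Pa

128239.2


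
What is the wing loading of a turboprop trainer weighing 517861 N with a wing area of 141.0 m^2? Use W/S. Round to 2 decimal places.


Step 1: Wing loading = W / S = 517861 / 141.0
Step 2: Wing loading = 3672.77 N/m^2

3672.77


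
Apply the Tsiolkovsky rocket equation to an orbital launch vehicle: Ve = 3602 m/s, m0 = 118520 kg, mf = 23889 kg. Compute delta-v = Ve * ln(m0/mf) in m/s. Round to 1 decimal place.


Step 1: Mass ratio m0/mf = 118520 / 23889 = 4.961279
Step 2: ln(4.961279) = 1.601664
Step 3: delta-v = 3602 * 1.601664 = 5769.2 m/s

5769.2


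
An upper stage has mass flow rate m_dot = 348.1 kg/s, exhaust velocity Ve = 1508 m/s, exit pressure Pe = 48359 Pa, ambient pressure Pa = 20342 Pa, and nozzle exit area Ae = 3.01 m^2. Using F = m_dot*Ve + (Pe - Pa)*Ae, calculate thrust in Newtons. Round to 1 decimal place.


Step 1: Momentum thrust = m_dot * Ve = 348.1 * 1508 = 524934.8 N
Step 2: Pressure thrust = (Pe - Pa) * Ae = (48359 - 20342) * 3.01 = 84331.17 N
Step 3: Total thrust F = 524934.8 + 84331.17 = 609266.0 N

609266.0


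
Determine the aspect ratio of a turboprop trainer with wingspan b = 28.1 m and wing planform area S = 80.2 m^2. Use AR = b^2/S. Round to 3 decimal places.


Step 1: b^2 = 28.1^2 = 789.61
Step 2: AR = 789.61 / 80.2 = 9.846

9.846


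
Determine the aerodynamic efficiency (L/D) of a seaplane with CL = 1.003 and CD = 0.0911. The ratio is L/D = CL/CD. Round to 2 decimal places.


Step 1: L/D = CL / CD = 1.003 / 0.0911
Step 2: L/D = 11.01

11.01


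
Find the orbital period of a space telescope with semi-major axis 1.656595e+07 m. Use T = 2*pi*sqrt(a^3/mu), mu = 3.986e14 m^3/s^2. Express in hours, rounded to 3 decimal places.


Step 1: a^3 / mu = 4.546205e+21 / 3.986e14 = 1.140543e+07
Step 2: sqrt(1.140543e+07) = 3377.1929 s
Step 3: T = 2*pi * 3377.1929 = 21219.53 s
Step 4: T in hours = 21219.53 / 3600 = 5.894 hours

5.894


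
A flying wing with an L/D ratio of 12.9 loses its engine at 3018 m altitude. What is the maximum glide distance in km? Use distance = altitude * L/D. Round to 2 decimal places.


Step 1: Glide distance = altitude * L/D = 3018 * 12.9 = 38932.2 m
Step 2: Convert to km: 38932.2 / 1000 = 38.93 km

38.93


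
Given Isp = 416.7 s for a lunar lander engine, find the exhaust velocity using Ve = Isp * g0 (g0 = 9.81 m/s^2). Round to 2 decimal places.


Step 1: Ve = Isp * g0 = 416.7 * 9.81
Step 2: Ve = 4087.83 m/s

4087.83


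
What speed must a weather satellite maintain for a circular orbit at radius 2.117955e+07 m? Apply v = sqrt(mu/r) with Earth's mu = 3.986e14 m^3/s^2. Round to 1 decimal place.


Step 1: mu / r = 3.986e14 / 2.117955e+07 = 18820041.0301
Step 2: v = sqrt(18820041.0301) = 4338.2 m/s

4338.2


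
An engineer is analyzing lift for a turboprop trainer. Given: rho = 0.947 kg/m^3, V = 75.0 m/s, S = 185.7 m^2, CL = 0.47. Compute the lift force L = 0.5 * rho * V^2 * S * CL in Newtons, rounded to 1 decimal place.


Step 1: Calculate dynamic pressure q = 0.5 * 0.947 * 75.0^2 = 0.5 * 0.947 * 5625.0 = 2663.4375 Pa
Step 2: Multiply by wing area and lift coefficient: L = 2663.4375 * 185.7 * 0.47
Step 3: L = 494600.3437 * 0.47 = 232462.2 N

232462.2


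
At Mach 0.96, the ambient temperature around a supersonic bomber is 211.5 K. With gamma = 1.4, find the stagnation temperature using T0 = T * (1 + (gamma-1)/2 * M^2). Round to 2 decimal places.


Step 1: (gamma-1)/2 = 0.2
Step 2: M^2 = 0.9216
Step 3: 1 + 0.2 * 0.9216 = 1.18432
Step 4: T0 = 211.5 * 1.18432 = 250.48 K

250.48


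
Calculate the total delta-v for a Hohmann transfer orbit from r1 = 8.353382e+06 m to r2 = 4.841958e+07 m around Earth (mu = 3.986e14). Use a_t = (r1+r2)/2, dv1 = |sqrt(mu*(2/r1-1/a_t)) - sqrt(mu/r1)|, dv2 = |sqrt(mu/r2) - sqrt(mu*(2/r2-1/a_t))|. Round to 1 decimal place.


Step 1: Transfer semi-major axis a_t = (8.353382e+06 + 4.841958e+07) / 2 = 2.838648e+07 m
Step 2: v1 (circular at r1) = sqrt(mu/r1) = 6907.76 m/s
Step 3: v_t1 = sqrt(mu*(2/r1 - 1/a_t)) = 9021.78 m/s
Step 4: dv1 = |9021.78 - 6907.76| = 2114.02 m/s
Step 5: v2 (circular at r2) = 2869.18 m/s, v_t2 = 1556.44 m/s
Step 6: dv2 = |2869.18 - 1556.44| = 1312.74 m/s
Step 7: Total delta-v = 2114.02 + 1312.74 = 3426.8 m/s

3426.8


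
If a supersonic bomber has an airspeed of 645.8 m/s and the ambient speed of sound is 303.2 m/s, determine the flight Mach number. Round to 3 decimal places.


Step 1: M = V / a = 645.8 / 303.2
Step 2: M = 2.130

2.130


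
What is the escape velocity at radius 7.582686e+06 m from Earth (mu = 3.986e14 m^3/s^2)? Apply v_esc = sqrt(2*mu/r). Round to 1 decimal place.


Step 1: 2*mu/r = 2 * 3.986e14 / 7.582686e+06 = 105134249.2621
Step 2: v_esc = sqrt(105134249.2621) = 10253.5 m/s

10253.5


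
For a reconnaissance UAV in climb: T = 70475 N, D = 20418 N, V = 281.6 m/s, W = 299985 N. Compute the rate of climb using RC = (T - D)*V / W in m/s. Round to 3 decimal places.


Step 1: Excess thrust = T - D = 70475 - 20418 = 50057 N
Step 2: Excess power = 50057 * 281.6 = 14096051.2 W
Step 3: RC = 14096051.2 / 299985 = 46.989 m/s

46.989


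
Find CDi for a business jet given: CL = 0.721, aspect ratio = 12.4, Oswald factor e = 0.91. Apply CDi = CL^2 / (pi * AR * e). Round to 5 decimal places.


Step 1: CL^2 = 0.721^2 = 0.519841
Step 2: pi * AR * e = 3.14159 * 12.4 * 0.91 = 35.449732
Step 3: CDi = 0.519841 / 35.449732 = 0.01466

0.01466


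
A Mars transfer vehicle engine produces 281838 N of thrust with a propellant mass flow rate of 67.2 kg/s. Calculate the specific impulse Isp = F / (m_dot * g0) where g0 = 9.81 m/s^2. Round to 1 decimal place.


Step 1: m_dot * g0 = 67.2 * 9.81 = 659.23
Step 2: Isp = 281838 / 659.23 = 427.5 s

427.5


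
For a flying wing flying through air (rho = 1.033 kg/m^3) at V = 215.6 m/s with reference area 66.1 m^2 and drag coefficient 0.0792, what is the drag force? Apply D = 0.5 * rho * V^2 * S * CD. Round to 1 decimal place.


Step 1: Dynamic pressure q = 0.5 * 1.033 * 215.6^2 = 24008.6554 Pa
Step 2: Drag D = q * S * CD = 24008.6554 * 66.1 * 0.0792
Step 3: D = 125688.2 N

125688.2


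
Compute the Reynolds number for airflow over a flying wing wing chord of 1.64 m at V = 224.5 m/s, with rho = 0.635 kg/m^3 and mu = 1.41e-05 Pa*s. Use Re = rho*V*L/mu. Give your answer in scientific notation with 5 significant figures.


Step 1: Numerator = rho * V * L = 0.635 * 224.5 * 1.64 = 233.7943
Step 2: Re = 233.7943 / 1.41e-05
Step 3: Re = 1.6581e+07

1.6581e+07


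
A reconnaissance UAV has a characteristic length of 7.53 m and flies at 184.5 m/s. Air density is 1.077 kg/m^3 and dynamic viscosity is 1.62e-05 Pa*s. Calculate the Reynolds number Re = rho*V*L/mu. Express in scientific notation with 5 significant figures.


Step 1: Numerator = rho * V * L = 1.077 * 184.5 * 7.53 = 1496.259945
Step 2: Re = 1496.259945 / 1.62e-05
Step 3: Re = 9.2362e+07

9.2362e+07


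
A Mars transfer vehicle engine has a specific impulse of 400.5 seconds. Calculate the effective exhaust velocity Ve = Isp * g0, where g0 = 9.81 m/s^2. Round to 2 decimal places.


Step 1: Ve = Isp * g0 = 400.5 * 9.81
Step 2: Ve = 3928.91 m/s

3928.91


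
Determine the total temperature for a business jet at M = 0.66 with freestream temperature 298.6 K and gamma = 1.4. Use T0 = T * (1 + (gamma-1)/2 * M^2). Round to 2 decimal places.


Step 1: (gamma-1)/2 = 0.2
Step 2: M^2 = 0.4356
Step 3: 1 + 0.2 * 0.4356 = 1.08712
Step 4: T0 = 298.6 * 1.08712 = 324.61 K

324.61


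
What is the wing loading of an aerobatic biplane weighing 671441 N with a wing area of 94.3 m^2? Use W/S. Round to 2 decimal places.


Step 1: Wing loading = W / S = 671441 / 94.3
Step 2: Wing loading = 7120.27 N/m^2

7120.27


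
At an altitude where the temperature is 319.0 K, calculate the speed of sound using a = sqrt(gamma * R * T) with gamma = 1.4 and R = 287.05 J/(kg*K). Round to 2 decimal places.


Step 1: gamma * R * T = 1.4 * 287.05 * 319.0 = 128196.53
Step 2: a = sqrt(128196.53) = 358.05 m/s

358.05


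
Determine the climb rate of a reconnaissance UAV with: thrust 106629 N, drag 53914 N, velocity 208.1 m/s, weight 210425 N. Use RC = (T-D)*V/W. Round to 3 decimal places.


Step 1: Excess thrust = T - D = 106629 - 53914 = 52715 N
Step 2: Excess power = 52715 * 208.1 = 10969991.5 W
Step 3: RC = 10969991.5 / 210425 = 52.133 m/s

52.133


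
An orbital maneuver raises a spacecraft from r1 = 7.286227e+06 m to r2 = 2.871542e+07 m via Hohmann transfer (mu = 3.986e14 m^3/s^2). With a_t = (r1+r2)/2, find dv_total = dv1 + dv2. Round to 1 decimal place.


Step 1: Transfer semi-major axis a_t = (7.286227e+06 + 2.871542e+07) / 2 = 1.800082e+07 m
Step 2: v1 (circular at r1) = sqrt(mu/r1) = 7396.35 m/s
Step 3: v_t1 = sqrt(mu*(2/r1 - 1/a_t)) = 9341.76 m/s
Step 4: dv1 = |9341.76 - 7396.35| = 1945.41 m/s
Step 5: v2 (circular at r2) = 3725.73 m/s, v_t2 = 2370.37 m/s
Step 6: dv2 = |3725.73 - 2370.37| = 1355.36 m/s
Step 7: Total delta-v = 1945.41 + 1355.36 = 3300.8 m/s

3300.8


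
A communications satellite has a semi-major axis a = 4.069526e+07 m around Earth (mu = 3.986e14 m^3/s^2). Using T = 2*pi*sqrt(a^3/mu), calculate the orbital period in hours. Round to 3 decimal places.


Step 1: a^3 / mu = 6.739559e+22 / 3.986e14 = 1.690808e+08
Step 2: sqrt(1.690808e+08) = 13003.1057 s
Step 3: T = 2*pi * 13003.1057 = 81700.92 s
Step 4: T in hours = 81700.92 / 3600 = 22.695 hours

22.695


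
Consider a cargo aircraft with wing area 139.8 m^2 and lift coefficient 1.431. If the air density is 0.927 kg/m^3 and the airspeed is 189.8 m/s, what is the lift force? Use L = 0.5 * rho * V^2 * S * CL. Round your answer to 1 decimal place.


Step 1: Calculate dynamic pressure q = 0.5 * 0.927 * 189.8^2 = 0.5 * 0.927 * 36024.04 = 16697.1425 Pa
Step 2: Multiply by wing area and lift coefficient: L = 16697.1425 * 139.8 * 1.431
Step 3: L = 2334260.5271 * 1.431 = 3340326.8 N

3340326.8


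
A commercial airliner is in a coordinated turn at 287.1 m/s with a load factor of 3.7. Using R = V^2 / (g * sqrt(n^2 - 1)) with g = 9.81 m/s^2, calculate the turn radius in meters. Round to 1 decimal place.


Step 1: V^2 = 287.1^2 = 82426.41
Step 2: n^2 - 1 = 3.7^2 - 1 = 12.69
Step 3: sqrt(12.69) = 3.562303
Step 4: R = 82426.41 / (9.81 * 3.562303) = 2358.7 m

2358.7


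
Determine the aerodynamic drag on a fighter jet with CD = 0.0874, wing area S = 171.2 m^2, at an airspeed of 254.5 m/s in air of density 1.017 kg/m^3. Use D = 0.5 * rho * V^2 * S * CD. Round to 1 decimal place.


Step 1: Dynamic pressure q = 0.5 * 1.017 * 254.5^2 = 32935.6721 Pa
Step 2: Drag D = q * S * CD = 32935.6721 * 171.2 * 0.0874
Step 3: D = 492812.5 N

492812.5


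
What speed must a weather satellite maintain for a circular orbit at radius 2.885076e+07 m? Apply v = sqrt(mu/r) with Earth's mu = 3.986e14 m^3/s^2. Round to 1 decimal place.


Step 1: mu / r = 3.986e14 / 2.885076e+07 = 13815927.2061
Step 2: v = sqrt(13815927.2061) = 3717.0 m/s

3717.0


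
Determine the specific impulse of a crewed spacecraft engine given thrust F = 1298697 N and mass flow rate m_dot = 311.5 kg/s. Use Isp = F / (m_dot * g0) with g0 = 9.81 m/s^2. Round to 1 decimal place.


Step 1: m_dot * g0 = 311.5 * 9.81 = 3055.82
Step 2: Isp = 1298697 / 3055.82 = 425.0 s

425.0


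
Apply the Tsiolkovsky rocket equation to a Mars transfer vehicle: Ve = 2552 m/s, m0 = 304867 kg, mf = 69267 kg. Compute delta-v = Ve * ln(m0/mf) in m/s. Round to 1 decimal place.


Step 1: Mass ratio m0/mf = 304867 / 69267 = 4.401331
Step 2: ln(4.401331) = 1.481907
Step 3: delta-v = 2552 * 1.481907 = 3781.8 m/s

3781.8


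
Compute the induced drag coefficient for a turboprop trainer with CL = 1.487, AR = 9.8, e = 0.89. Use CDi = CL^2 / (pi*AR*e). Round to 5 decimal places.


Step 1: CL^2 = 1.487^2 = 2.211169
Step 2: pi * AR * e = 3.14159 * 9.8 * 0.89 = 27.400971
Step 3: CDi = 2.211169 / 27.400971 = 0.08070

0.08070


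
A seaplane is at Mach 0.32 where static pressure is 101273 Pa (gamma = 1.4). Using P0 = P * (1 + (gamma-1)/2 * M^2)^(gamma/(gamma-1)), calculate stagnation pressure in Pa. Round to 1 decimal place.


Step 1: (gamma-1)/2 * M^2 = 0.2 * 0.1024 = 0.02048
Step 2: 1 + 0.02048 = 1.02048
Step 3: Exponent gamma/(gamma-1) = 3.5
Step 4: P0 = 101273 * 1.02048^3.5 = 108720.0 Pa

108720.0


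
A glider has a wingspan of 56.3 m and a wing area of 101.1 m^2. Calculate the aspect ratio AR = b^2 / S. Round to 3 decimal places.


Step 1: b^2 = 56.3^2 = 3169.69
Step 2: AR = 3169.69 / 101.1 = 31.352

31.352


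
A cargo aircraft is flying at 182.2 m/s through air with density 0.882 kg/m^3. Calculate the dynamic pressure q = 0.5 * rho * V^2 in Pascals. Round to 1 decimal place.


Step 1: V^2 = 182.2^2 = 33196.84
Step 2: q = 0.5 * 0.882 * 33196.84
Step 3: q = 14639.8 Pa

14639.8


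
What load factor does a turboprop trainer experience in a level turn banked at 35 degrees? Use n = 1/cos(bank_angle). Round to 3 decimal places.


Step 1: Convert 35 degrees to radians = 0.610865
Step 2: cos(35 deg) = 0.819152
Step 3: n = 1 / 0.819152 = 1.221

1.221


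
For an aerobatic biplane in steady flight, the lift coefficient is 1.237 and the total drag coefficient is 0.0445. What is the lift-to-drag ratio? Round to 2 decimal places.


Step 1: L/D = CL / CD = 1.237 / 0.0445
Step 2: L/D = 27.80

27.80


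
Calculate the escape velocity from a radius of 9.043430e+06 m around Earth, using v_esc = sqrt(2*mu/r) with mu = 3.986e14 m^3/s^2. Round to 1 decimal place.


Step 1: 2*mu/r = 2 * 3.986e14 / 9.043430e+06 = 88152393.5056
Step 2: v_esc = sqrt(88152393.5056) = 9389.0 m/s

9389.0


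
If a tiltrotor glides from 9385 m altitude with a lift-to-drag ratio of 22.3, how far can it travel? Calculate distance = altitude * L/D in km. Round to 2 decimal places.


Step 1: Glide distance = altitude * L/D = 9385 * 22.3 = 209285.5 m
Step 2: Convert to km: 209285.5 / 1000 = 209.29 km

209.29


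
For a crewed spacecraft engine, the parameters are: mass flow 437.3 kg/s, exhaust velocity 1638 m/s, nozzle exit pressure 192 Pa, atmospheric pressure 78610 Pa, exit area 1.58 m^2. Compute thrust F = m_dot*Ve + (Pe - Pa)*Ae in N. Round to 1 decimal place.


Step 1: Momentum thrust = m_dot * Ve = 437.3 * 1638 = 716297.4 N
Step 2: Pressure thrust = (Pe - Pa) * Ae = (192 - 78610) * 1.58 = -123900.44 N
Step 3: Total thrust F = 716297.4 + -123900.44 = 592397.0 N

592397.0


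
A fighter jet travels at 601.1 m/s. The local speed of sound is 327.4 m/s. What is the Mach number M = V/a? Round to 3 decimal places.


Step 1: M = V / a = 601.1 / 327.4
Step 2: M = 1.836

1.836


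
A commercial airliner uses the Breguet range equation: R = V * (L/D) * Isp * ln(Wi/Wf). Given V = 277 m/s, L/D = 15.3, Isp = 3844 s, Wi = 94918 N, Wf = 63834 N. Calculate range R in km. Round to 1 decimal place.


Step 1: Coefficient = V * (L/D) * Isp = 277 * 15.3 * 3844 = 16291256.4 m
Step 2: Wi/Wf = 94918 / 63834 = 1.486951
Step 3: ln(1.486951) = 0.396727
Step 4: R = 16291256.4 * 0.396727 = 6463187.7 m = 6463.2 km

6463.2


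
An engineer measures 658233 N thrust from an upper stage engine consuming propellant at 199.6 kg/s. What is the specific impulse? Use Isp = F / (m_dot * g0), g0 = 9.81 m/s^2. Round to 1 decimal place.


Step 1: m_dot * g0 = 199.6 * 9.81 = 1958.08
Step 2: Isp = 658233 / 1958.08 = 336.2 s

336.2


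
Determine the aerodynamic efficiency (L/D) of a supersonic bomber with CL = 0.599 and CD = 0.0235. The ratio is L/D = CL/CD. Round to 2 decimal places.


Step 1: L/D = CL / CD = 0.599 / 0.0235
Step 2: L/D = 25.49

25.49


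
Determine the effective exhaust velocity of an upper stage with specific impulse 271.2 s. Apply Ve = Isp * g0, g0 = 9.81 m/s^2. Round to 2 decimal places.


Step 1: Ve = Isp * g0 = 271.2 * 9.81
Step 2: Ve = 2660.47 m/s

2660.47


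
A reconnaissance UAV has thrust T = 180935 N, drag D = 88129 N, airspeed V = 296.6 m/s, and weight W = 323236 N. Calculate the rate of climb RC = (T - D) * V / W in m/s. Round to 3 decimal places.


Step 1: Excess thrust = T - D = 180935 - 88129 = 92806 N
Step 2: Excess power = 92806 * 296.6 = 27526259.6 W
Step 3: RC = 27526259.6 / 323236 = 85.158 m/s

85.158


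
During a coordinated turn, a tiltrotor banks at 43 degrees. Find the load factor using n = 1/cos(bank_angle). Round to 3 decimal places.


Step 1: Convert 43 degrees to radians = 0.750492
Step 2: cos(43 deg) = 0.731354
Step 3: n = 1 / 0.731354 = 1.367

1.367


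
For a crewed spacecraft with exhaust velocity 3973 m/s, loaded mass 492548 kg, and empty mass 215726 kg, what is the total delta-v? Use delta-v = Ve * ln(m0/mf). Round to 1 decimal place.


Step 1: Mass ratio m0/mf = 492548 / 215726 = 2.283211
Step 2: ln(2.283211) = 0.825583
Step 3: delta-v = 3973 * 0.825583 = 3280.0 m/s

3280.0


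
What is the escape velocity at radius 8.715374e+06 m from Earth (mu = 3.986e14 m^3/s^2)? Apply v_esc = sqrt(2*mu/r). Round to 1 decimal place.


Step 1: 2*mu/r = 2 * 3.986e14 / 8.715374e+06 = 91470543.8917
Step 2: v_esc = sqrt(91470543.8917) = 9564.0 m/s

9564.0


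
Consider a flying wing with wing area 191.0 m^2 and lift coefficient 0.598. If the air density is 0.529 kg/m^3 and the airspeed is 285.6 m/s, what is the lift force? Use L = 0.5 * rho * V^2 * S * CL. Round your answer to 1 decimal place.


Step 1: Calculate dynamic pressure q = 0.5 * 0.529 * 285.6^2 = 0.5 * 0.529 * 81567.36 = 21574.5667 Pa
Step 2: Multiply by wing area and lift coefficient: L = 21574.5667 * 191.0 * 0.598
Step 3: L = 4120742.2435 * 0.598 = 2464203.9 N

2464203.9


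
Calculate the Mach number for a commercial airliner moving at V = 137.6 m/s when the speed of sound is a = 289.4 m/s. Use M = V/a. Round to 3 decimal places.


Step 1: M = V / a = 137.6 / 289.4
Step 2: M = 0.475

0.475


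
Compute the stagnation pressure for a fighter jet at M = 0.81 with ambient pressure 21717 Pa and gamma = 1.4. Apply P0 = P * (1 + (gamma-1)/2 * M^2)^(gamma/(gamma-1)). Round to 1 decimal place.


Step 1: (gamma-1)/2 * M^2 = 0.2 * 0.6561 = 0.13122
Step 2: 1 + 0.13122 = 1.13122
Step 3: Exponent gamma/(gamma-1) = 3.5
Step 4: P0 = 21717 * 1.13122^3.5 = 33436.0 Pa

33436.0


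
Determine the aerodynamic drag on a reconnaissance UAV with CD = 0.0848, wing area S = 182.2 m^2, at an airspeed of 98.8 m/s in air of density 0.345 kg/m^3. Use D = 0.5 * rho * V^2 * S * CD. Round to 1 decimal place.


Step 1: Dynamic pressure q = 0.5 * 0.345 * 98.8^2 = 1683.8484 Pa
Step 2: Drag D = q * S * CD = 1683.8484 * 182.2 * 0.0848
Step 3: D = 26016.4 N

26016.4


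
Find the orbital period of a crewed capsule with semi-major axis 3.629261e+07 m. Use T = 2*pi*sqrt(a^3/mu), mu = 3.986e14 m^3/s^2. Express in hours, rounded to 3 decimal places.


Step 1: a^3 / mu = 4.780294e+22 / 3.986e14 = 1.199271e+08
Step 2: sqrt(1.199271e+08) = 10951.123 s
Step 3: T = 2*pi * 10951.123 = 68807.93 s
Step 4: T in hours = 68807.93 / 3600 = 19.113 hours

19.113


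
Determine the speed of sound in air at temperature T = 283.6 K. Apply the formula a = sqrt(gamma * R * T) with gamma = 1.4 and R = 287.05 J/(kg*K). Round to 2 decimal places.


Step 1: gamma * R * T = 1.4 * 287.05 * 283.6 = 113970.332
Step 2: a = sqrt(113970.332) = 337.59 m/s

337.59


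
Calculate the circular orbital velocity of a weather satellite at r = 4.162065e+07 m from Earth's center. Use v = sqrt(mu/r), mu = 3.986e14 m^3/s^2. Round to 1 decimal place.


Step 1: mu / r = 3.986e14 / 4.162065e+07 = 9576976.8132
Step 2: v = sqrt(9576976.8132) = 3094.7 m/s

3094.7


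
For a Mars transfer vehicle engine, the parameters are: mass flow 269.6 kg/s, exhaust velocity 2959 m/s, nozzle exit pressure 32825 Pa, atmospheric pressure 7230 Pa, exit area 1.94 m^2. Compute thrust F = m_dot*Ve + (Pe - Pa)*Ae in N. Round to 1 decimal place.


Step 1: Momentum thrust = m_dot * Ve = 269.6 * 2959 = 797746.4 N
Step 2: Pressure thrust = (Pe - Pa) * Ae = (32825 - 7230) * 1.94 = 49654.30 N
Step 3: Total thrust F = 797746.4 + 49654.30 = 847400.7 N

847400.7


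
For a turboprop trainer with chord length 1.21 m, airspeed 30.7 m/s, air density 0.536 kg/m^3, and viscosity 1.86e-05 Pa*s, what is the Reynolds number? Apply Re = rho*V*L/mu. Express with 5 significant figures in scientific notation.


Step 1: Numerator = rho * V * L = 0.536 * 30.7 * 1.21 = 19.910792
Step 2: Re = 19.910792 / 1.86e-05
Step 3: Re = 1.0705e+06

1.0705e+06


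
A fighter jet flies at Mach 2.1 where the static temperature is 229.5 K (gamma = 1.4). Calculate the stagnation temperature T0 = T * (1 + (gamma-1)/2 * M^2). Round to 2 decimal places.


Step 1: (gamma-1)/2 = 0.2
Step 2: M^2 = 4.41
Step 3: 1 + 0.2 * 4.41 = 1.882
Step 4: T0 = 229.5 * 1.882 = 431.92 K

431.92


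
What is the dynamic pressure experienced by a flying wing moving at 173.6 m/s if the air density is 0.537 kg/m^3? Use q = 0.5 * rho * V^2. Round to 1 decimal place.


Step 1: V^2 = 173.6^2 = 30136.96
Step 2: q = 0.5 * 0.537 * 30136.96
Step 3: q = 8091.8 Pa

8091.8


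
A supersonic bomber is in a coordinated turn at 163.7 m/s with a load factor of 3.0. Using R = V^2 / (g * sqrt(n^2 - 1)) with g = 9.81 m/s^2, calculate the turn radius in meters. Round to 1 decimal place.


Step 1: V^2 = 163.7^2 = 26797.69
Step 2: n^2 - 1 = 3.0^2 - 1 = 8.0
Step 3: sqrt(8.0) = 2.828427
Step 4: R = 26797.69 / (9.81 * 2.828427) = 965.8 m

965.8


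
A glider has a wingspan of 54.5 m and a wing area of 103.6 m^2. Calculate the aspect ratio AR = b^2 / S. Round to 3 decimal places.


Step 1: b^2 = 54.5^2 = 2970.25
Step 2: AR = 2970.25 / 103.6 = 28.670

28.670


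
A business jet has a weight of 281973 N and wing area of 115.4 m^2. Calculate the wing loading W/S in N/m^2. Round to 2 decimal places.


Step 1: Wing loading = W / S = 281973 / 115.4
Step 2: Wing loading = 2443.44 N/m^2

2443.44


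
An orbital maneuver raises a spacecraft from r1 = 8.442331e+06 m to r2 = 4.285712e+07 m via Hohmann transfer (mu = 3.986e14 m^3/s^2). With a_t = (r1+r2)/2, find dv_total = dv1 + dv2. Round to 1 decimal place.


Step 1: Transfer semi-major axis a_t = (8.442331e+06 + 4.285712e+07) / 2 = 2.564973e+07 m
Step 2: v1 (circular at r1) = sqrt(mu/r1) = 6871.28 m/s
Step 3: v_t1 = sqrt(mu*(2/r1 - 1/a_t)) = 8881.93 m/s
Step 4: dv1 = |8881.93 - 6871.28| = 2010.66 m/s
Step 5: v2 (circular at r2) = 3049.7 m/s, v_t2 = 1749.63 m/s
Step 6: dv2 = |3049.7 - 1749.63| = 1300.07 m/s
Step 7: Total delta-v = 2010.66 + 1300.07 = 3310.7 m/s

3310.7


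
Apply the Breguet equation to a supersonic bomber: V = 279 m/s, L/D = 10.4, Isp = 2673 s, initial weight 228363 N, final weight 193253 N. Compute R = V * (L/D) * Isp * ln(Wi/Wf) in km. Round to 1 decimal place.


Step 1: Coefficient = V * (L/D) * Isp = 279 * 10.4 * 2673 = 7755976.8 m
Step 2: Wi/Wf = 228363 / 193253 = 1.181679
Step 3: ln(1.181679) = 0.166936
Step 4: R = 7755976.8 * 0.166936 = 1294753.7 m = 1294.8 km

1294.8


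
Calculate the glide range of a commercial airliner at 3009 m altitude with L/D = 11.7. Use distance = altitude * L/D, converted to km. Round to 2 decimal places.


Step 1: Glide distance = altitude * L/D = 3009 * 11.7 = 35205.3 m
Step 2: Convert to km: 35205.3 / 1000 = 35.21 km

35.21


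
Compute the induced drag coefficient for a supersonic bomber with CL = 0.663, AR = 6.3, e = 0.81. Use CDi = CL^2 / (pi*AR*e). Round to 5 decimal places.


Step 1: CL^2 = 0.663^2 = 0.439569
Step 2: pi * AR * e = 3.14159 * 6.3 * 0.81 = 16.031547
Step 3: CDi = 0.439569 / 16.031547 = 0.02742

0.02742


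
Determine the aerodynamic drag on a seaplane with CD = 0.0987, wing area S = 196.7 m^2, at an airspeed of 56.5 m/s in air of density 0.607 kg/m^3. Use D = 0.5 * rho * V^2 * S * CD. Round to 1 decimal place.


Step 1: Dynamic pressure q = 0.5 * 0.607 * 56.5^2 = 968.8479 Pa
Step 2: Drag D = q * S * CD = 968.8479 * 196.7 * 0.0987
Step 3: D = 18809.5 N

18809.5


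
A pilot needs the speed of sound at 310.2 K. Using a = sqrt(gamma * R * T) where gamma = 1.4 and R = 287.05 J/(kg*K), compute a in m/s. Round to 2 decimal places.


Step 1: gamma * R * T = 1.4 * 287.05 * 310.2 = 124660.074
Step 2: a = sqrt(124660.074) = 353.07 m/s

353.07


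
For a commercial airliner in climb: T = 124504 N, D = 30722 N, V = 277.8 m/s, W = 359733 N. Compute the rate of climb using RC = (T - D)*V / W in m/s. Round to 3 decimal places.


Step 1: Excess thrust = T - D = 124504 - 30722 = 93782 N
Step 2: Excess power = 93782 * 277.8 = 26052639.6 W
Step 3: RC = 26052639.6 / 359733 = 72.422 m/s

72.422


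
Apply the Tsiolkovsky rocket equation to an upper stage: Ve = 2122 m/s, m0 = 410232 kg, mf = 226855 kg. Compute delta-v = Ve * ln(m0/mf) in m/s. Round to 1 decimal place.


Step 1: Mass ratio m0/mf = 410232 / 226855 = 1.808345
Step 2: ln(1.808345) = 0.592412
Step 3: delta-v = 2122 * 0.592412 = 1257.1 m/s

1257.1


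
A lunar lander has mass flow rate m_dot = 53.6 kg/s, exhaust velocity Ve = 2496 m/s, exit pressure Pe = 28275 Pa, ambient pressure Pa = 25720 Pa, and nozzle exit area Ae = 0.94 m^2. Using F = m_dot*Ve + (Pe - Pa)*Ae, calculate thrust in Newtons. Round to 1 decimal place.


Step 1: Momentum thrust = m_dot * Ve = 53.6 * 2496 = 133785.6 N
Step 2: Pressure thrust = (Pe - Pa) * Ae = (28275 - 25720) * 0.94 = 2401.70 N
Step 3: Total thrust F = 133785.6 + 2401.70 = 136187.3 N

136187.3


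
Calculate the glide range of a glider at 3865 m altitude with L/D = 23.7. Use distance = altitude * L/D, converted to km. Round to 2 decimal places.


Step 1: Glide distance = altitude * L/D = 3865 * 23.7 = 91600.5 m
Step 2: Convert to km: 91600.5 / 1000 = 91.60 km

91.60


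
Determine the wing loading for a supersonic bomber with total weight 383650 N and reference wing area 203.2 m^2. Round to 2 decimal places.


Step 1: Wing loading = W / S = 383650 / 203.2
Step 2: Wing loading = 1888.04 N/m^2

1888.04


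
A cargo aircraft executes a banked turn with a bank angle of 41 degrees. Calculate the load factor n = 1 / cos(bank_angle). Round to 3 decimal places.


Step 1: Convert 41 degrees to radians = 0.715585
Step 2: cos(41 deg) = 0.75471
Step 3: n = 1 / 0.75471 = 1.325

1.325


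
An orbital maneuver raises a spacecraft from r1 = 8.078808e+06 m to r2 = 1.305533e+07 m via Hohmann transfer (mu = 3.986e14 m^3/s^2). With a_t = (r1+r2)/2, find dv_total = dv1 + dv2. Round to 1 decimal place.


Step 1: Transfer semi-major axis a_t = (8.078808e+06 + 1.305533e+07) / 2 = 1.056707e+07 m
Step 2: v1 (circular at r1) = sqrt(mu/r1) = 7024.17 m/s
Step 3: v_t1 = sqrt(mu*(2/r1 - 1/a_t)) = 7807.49 m/s
Step 4: dv1 = |7807.49 - 7024.17| = 783.32 m/s
Step 5: v2 (circular at r2) = 5525.54 m/s, v_t2 = 4831.38 m/s
Step 6: dv2 = |5525.54 - 4831.38| = 694.16 m/s
Step 7: Total delta-v = 783.32 + 694.16 = 1477.5 m/s

1477.5


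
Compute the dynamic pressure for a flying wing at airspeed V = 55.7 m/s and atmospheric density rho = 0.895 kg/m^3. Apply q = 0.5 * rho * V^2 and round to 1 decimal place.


Step 1: V^2 = 55.7^2 = 3102.49
Step 2: q = 0.5 * 0.895 * 3102.49
Step 3: q = 1388.4 Pa

1388.4


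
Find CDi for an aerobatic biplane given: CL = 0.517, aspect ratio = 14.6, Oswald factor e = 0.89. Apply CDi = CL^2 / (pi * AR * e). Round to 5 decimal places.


Step 1: CL^2 = 0.517^2 = 0.267289
Step 2: pi * AR * e = 3.14159 * 14.6 * 0.89 = 40.821855
Step 3: CDi = 0.267289 / 40.821855 = 0.00655

0.00655


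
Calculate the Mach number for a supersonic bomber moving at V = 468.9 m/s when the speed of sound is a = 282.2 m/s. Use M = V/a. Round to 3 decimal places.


Step 1: M = V / a = 468.9 / 282.2
Step 2: M = 1.662

1.662
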